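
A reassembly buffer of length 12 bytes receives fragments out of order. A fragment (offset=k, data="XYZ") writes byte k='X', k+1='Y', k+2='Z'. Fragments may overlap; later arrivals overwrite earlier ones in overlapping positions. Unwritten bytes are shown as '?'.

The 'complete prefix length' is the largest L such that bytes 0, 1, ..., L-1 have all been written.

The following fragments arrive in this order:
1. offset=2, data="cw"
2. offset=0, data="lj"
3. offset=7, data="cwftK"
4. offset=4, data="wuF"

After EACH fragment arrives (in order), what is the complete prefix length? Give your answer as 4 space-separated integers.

Fragment 1: offset=2 data="cw" -> buffer=??cw???????? -> prefix_len=0
Fragment 2: offset=0 data="lj" -> buffer=ljcw???????? -> prefix_len=4
Fragment 3: offset=7 data="cwftK" -> buffer=ljcw???cwftK -> prefix_len=4
Fragment 4: offset=4 data="wuF" -> buffer=ljcwwuFcwftK -> prefix_len=12

Answer: 0 4 4 12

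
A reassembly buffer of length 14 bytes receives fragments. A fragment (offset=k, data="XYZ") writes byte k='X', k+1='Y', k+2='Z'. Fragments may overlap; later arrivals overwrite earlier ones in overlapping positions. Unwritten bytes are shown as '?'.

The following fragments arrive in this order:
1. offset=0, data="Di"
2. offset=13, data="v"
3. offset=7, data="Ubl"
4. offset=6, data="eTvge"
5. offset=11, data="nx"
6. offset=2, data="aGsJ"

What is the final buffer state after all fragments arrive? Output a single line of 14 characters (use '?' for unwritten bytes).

Fragment 1: offset=0 data="Di" -> buffer=Di????????????
Fragment 2: offset=13 data="v" -> buffer=Di???????????v
Fragment 3: offset=7 data="Ubl" -> buffer=Di?????Ubl???v
Fragment 4: offset=6 data="eTvge" -> buffer=Di????eTvge??v
Fragment 5: offset=11 data="nx" -> buffer=Di????eTvgenxv
Fragment 6: offset=2 data="aGsJ" -> buffer=DiaGsJeTvgenxv

Answer: DiaGsJeTvgenxv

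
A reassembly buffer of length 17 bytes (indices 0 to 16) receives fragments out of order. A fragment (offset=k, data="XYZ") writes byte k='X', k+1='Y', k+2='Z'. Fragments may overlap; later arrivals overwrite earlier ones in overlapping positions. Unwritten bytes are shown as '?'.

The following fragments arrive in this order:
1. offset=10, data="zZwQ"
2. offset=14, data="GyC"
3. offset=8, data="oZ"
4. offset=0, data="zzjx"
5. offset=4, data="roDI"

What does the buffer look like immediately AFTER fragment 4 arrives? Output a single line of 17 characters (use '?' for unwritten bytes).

Fragment 1: offset=10 data="zZwQ" -> buffer=??????????zZwQ???
Fragment 2: offset=14 data="GyC" -> buffer=??????????zZwQGyC
Fragment 3: offset=8 data="oZ" -> buffer=????????oZzZwQGyC
Fragment 4: offset=0 data="zzjx" -> buffer=zzjx????oZzZwQGyC

Answer: zzjx????oZzZwQGyC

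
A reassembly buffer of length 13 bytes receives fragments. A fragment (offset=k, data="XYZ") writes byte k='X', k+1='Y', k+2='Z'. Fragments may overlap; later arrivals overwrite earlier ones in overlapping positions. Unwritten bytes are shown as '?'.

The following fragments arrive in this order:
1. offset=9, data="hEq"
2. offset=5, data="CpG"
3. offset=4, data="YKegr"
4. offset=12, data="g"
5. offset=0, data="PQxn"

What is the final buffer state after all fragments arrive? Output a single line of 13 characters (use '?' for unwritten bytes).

Answer: PQxnYKegrhEqg

Derivation:
Fragment 1: offset=9 data="hEq" -> buffer=?????????hEq?
Fragment 2: offset=5 data="CpG" -> buffer=?????CpG?hEq?
Fragment 3: offset=4 data="YKegr" -> buffer=????YKegrhEq?
Fragment 4: offset=12 data="g" -> buffer=????YKegrhEqg
Fragment 5: offset=0 data="PQxn" -> buffer=PQxnYKegrhEqg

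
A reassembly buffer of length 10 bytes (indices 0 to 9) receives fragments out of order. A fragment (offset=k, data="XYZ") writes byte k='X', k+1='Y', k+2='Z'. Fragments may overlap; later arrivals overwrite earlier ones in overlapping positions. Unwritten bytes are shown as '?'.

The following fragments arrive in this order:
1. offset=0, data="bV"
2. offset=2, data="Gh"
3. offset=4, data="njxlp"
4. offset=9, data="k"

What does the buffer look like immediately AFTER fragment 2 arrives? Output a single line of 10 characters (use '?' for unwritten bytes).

Fragment 1: offset=0 data="bV" -> buffer=bV????????
Fragment 2: offset=2 data="Gh" -> buffer=bVGh??????

Answer: bVGh??????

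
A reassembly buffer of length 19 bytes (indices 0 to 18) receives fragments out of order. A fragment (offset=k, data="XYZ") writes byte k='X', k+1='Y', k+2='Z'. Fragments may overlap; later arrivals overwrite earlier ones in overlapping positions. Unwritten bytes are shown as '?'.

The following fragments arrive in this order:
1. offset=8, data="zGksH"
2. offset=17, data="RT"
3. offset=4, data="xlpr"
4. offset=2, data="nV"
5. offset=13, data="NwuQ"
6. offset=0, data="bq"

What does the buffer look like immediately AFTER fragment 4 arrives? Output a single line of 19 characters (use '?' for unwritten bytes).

Fragment 1: offset=8 data="zGksH" -> buffer=????????zGksH??????
Fragment 2: offset=17 data="RT" -> buffer=????????zGksH????RT
Fragment 3: offset=4 data="xlpr" -> buffer=????xlprzGksH????RT
Fragment 4: offset=2 data="nV" -> buffer=??nVxlprzGksH????RT

Answer: ??nVxlprzGksH????RT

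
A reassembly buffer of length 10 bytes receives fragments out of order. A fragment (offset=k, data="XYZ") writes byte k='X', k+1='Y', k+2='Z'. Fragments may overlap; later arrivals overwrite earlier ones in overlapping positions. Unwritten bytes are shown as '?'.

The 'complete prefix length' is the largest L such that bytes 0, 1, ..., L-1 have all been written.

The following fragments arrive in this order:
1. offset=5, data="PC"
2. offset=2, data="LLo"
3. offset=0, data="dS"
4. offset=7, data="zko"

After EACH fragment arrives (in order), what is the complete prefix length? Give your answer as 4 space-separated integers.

Fragment 1: offset=5 data="PC" -> buffer=?????PC??? -> prefix_len=0
Fragment 2: offset=2 data="LLo" -> buffer=??LLoPC??? -> prefix_len=0
Fragment 3: offset=0 data="dS" -> buffer=dSLLoPC??? -> prefix_len=7
Fragment 4: offset=7 data="zko" -> buffer=dSLLoPCzko -> prefix_len=10

Answer: 0 0 7 10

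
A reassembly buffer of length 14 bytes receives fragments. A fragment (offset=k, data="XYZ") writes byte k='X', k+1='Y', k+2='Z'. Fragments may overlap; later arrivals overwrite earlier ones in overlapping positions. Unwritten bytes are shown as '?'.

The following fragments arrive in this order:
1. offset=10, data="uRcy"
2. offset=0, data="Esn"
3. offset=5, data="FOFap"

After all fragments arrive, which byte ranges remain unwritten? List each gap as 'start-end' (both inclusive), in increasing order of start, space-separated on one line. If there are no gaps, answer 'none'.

Answer: 3-4

Derivation:
Fragment 1: offset=10 len=4
Fragment 2: offset=0 len=3
Fragment 3: offset=5 len=5
Gaps: 3-4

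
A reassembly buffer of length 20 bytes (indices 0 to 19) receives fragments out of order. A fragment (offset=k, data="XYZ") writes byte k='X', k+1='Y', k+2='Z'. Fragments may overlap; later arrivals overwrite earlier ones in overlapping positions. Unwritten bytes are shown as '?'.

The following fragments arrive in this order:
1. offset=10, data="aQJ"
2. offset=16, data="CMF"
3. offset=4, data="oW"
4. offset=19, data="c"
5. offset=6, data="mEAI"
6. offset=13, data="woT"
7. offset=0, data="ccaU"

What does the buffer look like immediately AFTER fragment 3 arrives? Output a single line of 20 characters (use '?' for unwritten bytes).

Answer: ????oW????aQJ???CMF?

Derivation:
Fragment 1: offset=10 data="aQJ" -> buffer=??????????aQJ???????
Fragment 2: offset=16 data="CMF" -> buffer=??????????aQJ???CMF?
Fragment 3: offset=4 data="oW" -> buffer=????oW????aQJ???CMF?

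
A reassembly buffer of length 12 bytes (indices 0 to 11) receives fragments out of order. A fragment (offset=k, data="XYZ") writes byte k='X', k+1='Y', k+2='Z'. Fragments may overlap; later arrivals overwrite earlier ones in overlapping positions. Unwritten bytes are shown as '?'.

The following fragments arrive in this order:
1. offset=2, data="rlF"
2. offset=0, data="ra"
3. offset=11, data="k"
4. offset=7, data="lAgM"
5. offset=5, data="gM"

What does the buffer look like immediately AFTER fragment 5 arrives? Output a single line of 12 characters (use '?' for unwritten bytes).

Fragment 1: offset=2 data="rlF" -> buffer=??rlF???????
Fragment 2: offset=0 data="ra" -> buffer=rarlF???????
Fragment 3: offset=11 data="k" -> buffer=rarlF??????k
Fragment 4: offset=7 data="lAgM" -> buffer=rarlF??lAgMk
Fragment 5: offset=5 data="gM" -> buffer=rarlFgMlAgMk

Answer: rarlFgMlAgMk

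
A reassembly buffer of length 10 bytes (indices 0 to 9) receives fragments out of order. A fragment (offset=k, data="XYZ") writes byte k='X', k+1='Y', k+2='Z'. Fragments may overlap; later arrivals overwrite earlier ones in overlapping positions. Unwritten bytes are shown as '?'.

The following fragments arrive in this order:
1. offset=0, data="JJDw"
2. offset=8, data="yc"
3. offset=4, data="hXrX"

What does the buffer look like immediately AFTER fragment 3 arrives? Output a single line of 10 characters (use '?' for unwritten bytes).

Fragment 1: offset=0 data="JJDw" -> buffer=JJDw??????
Fragment 2: offset=8 data="yc" -> buffer=JJDw????yc
Fragment 3: offset=4 data="hXrX" -> buffer=JJDwhXrXyc

Answer: JJDwhXrXyc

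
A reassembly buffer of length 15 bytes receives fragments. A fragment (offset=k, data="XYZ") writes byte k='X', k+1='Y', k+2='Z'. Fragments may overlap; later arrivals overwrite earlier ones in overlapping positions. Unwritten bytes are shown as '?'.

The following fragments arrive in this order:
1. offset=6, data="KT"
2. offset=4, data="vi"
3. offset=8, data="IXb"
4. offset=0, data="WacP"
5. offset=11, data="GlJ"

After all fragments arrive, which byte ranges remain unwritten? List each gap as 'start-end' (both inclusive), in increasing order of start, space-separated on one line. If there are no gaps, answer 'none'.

Answer: 14-14

Derivation:
Fragment 1: offset=6 len=2
Fragment 2: offset=4 len=2
Fragment 3: offset=8 len=3
Fragment 4: offset=0 len=4
Fragment 5: offset=11 len=3
Gaps: 14-14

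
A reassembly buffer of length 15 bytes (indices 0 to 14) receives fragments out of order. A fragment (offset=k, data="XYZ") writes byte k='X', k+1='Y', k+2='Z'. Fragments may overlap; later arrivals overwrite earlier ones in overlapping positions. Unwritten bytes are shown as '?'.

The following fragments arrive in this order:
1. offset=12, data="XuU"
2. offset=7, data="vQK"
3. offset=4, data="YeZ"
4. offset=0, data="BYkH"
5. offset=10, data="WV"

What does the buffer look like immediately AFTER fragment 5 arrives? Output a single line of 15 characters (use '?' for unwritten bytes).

Fragment 1: offset=12 data="XuU" -> buffer=????????????XuU
Fragment 2: offset=7 data="vQK" -> buffer=???????vQK??XuU
Fragment 3: offset=4 data="YeZ" -> buffer=????YeZvQK??XuU
Fragment 4: offset=0 data="BYkH" -> buffer=BYkHYeZvQK??XuU
Fragment 5: offset=10 data="WV" -> buffer=BYkHYeZvQKWVXuU

Answer: BYkHYeZvQKWVXuU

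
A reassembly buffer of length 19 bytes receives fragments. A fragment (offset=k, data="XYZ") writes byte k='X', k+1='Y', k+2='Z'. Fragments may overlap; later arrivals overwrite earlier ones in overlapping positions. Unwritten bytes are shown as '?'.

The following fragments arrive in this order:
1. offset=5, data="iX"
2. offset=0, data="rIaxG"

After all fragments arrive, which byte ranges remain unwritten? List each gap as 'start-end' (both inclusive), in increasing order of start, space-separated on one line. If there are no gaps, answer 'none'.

Fragment 1: offset=5 len=2
Fragment 2: offset=0 len=5
Gaps: 7-18

Answer: 7-18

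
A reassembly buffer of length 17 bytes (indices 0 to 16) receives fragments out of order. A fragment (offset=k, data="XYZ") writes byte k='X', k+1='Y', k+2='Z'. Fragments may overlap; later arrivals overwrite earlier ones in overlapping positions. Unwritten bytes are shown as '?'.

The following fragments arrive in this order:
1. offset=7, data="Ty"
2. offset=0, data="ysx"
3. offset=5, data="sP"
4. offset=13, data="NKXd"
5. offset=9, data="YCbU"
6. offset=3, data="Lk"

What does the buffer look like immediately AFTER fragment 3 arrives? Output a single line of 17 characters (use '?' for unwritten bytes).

Fragment 1: offset=7 data="Ty" -> buffer=???????Ty????????
Fragment 2: offset=0 data="ysx" -> buffer=ysx????Ty????????
Fragment 3: offset=5 data="sP" -> buffer=ysx??sPTy????????

Answer: ysx??sPTy????????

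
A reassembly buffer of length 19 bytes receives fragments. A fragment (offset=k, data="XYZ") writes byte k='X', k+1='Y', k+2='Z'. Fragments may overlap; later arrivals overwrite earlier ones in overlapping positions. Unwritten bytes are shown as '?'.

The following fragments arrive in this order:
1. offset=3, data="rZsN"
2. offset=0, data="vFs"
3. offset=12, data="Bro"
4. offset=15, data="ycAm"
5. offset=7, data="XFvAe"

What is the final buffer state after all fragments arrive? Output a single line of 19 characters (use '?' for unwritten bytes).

Answer: vFsrZsNXFvAeBroycAm

Derivation:
Fragment 1: offset=3 data="rZsN" -> buffer=???rZsN????????????
Fragment 2: offset=0 data="vFs" -> buffer=vFsrZsN????????????
Fragment 3: offset=12 data="Bro" -> buffer=vFsrZsN?????Bro????
Fragment 4: offset=15 data="ycAm" -> buffer=vFsrZsN?????BroycAm
Fragment 5: offset=7 data="XFvAe" -> buffer=vFsrZsNXFvAeBroycAm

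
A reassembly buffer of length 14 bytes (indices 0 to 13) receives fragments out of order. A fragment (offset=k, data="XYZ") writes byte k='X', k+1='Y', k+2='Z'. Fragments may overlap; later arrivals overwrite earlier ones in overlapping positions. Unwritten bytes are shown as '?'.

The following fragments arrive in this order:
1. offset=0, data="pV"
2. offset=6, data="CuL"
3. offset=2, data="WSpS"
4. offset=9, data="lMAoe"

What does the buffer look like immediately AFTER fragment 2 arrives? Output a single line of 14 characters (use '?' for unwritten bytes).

Answer: pV????CuL?????

Derivation:
Fragment 1: offset=0 data="pV" -> buffer=pV????????????
Fragment 2: offset=6 data="CuL" -> buffer=pV????CuL?????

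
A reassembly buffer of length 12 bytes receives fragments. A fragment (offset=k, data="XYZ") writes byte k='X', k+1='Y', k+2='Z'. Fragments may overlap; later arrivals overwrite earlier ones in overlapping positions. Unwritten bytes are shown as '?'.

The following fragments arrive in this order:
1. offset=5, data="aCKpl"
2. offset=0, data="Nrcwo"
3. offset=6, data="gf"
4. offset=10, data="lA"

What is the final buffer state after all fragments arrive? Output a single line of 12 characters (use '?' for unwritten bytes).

Fragment 1: offset=5 data="aCKpl" -> buffer=?????aCKpl??
Fragment 2: offset=0 data="Nrcwo" -> buffer=NrcwoaCKpl??
Fragment 3: offset=6 data="gf" -> buffer=Nrcwoagfpl??
Fragment 4: offset=10 data="lA" -> buffer=NrcwoagfpllA

Answer: NrcwoagfpllA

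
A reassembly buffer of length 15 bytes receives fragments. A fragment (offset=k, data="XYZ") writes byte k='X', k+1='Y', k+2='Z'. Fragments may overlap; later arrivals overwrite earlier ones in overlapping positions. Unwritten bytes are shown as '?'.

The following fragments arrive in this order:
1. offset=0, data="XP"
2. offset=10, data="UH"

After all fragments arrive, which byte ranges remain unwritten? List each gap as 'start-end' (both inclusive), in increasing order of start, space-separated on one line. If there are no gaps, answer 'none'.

Answer: 2-9 12-14

Derivation:
Fragment 1: offset=0 len=2
Fragment 2: offset=10 len=2
Gaps: 2-9 12-14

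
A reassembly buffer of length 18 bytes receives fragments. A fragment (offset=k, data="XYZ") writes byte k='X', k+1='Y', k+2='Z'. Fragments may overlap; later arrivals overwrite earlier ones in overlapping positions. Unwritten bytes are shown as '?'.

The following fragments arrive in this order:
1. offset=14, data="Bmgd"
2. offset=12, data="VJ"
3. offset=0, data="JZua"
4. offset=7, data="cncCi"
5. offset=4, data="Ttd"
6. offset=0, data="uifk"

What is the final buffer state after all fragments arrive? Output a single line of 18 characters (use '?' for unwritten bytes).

Answer: uifkTtdcncCiVJBmgd

Derivation:
Fragment 1: offset=14 data="Bmgd" -> buffer=??????????????Bmgd
Fragment 2: offset=12 data="VJ" -> buffer=????????????VJBmgd
Fragment 3: offset=0 data="JZua" -> buffer=JZua????????VJBmgd
Fragment 4: offset=7 data="cncCi" -> buffer=JZua???cncCiVJBmgd
Fragment 5: offset=4 data="Ttd" -> buffer=JZuaTtdcncCiVJBmgd
Fragment 6: offset=0 data="uifk" -> buffer=uifkTtdcncCiVJBmgd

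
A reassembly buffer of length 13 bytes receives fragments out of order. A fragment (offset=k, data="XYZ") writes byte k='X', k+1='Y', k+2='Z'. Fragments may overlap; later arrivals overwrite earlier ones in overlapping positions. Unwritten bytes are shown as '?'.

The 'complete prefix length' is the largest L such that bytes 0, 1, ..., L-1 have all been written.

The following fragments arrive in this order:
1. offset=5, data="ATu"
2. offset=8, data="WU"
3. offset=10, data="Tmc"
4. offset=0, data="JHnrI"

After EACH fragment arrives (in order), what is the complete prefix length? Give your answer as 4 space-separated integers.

Fragment 1: offset=5 data="ATu" -> buffer=?????ATu????? -> prefix_len=0
Fragment 2: offset=8 data="WU" -> buffer=?????ATuWU??? -> prefix_len=0
Fragment 3: offset=10 data="Tmc" -> buffer=?????ATuWUTmc -> prefix_len=0
Fragment 4: offset=0 data="JHnrI" -> buffer=JHnrIATuWUTmc -> prefix_len=13

Answer: 0 0 0 13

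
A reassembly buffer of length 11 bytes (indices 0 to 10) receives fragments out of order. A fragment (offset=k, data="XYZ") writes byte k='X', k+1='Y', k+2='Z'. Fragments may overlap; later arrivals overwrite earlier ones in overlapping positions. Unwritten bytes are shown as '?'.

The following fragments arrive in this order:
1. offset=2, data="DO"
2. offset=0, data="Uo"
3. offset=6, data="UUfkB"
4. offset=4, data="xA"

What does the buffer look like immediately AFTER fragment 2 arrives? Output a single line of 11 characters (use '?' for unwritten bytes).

Fragment 1: offset=2 data="DO" -> buffer=??DO???????
Fragment 2: offset=0 data="Uo" -> buffer=UoDO???????

Answer: UoDO???????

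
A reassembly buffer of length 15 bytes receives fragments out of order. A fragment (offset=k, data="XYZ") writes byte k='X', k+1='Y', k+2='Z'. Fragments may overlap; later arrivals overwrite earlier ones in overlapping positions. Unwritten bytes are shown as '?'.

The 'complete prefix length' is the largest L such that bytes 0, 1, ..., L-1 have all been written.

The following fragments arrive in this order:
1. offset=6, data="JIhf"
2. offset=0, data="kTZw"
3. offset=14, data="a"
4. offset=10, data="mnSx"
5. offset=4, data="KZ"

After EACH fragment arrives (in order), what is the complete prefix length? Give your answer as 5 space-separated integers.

Answer: 0 4 4 4 15

Derivation:
Fragment 1: offset=6 data="JIhf" -> buffer=??????JIhf????? -> prefix_len=0
Fragment 2: offset=0 data="kTZw" -> buffer=kTZw??JIhf????? -> prefix_len=4
Fragment 3: offset=14 data="a" -> buffer=kTZw??JIhf????a -> prefix_len=4
Fragment 4: offset=10 data="mnSx" -> buffer=kTZw??JIhfmnSxa -> prefix_len=4
Fragment 5: offset=4 data="KZ" -> buffer=kTZwKZJIhfmnSxa -> prefix_len=15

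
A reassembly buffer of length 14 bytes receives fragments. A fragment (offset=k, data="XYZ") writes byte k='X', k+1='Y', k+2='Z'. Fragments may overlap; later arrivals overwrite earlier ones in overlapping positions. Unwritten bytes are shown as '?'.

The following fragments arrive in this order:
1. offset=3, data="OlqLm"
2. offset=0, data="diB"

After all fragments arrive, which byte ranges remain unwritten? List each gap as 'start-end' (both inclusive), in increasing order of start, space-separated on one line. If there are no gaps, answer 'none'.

Answer: 8-13

Derivation:
Fragment 1: offset=3 len=5
Fragment 2: offset=0 len=3
Gaps: 8-13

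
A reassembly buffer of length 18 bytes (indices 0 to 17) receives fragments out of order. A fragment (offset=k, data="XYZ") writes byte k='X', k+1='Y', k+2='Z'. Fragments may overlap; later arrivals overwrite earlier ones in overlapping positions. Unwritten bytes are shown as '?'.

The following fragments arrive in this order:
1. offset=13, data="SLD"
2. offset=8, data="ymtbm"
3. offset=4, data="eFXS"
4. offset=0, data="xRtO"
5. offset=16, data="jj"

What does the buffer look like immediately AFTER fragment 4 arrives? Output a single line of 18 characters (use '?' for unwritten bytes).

Answer: xRtOeFXSymtbmSLD??

Derivation:
Fragment 1: offset=13 data="SLD" -> buffer=?????????????SLD??
Fragment 2: offset=8 data="ymtbm" -> buffer=????????ymtbmSLD??
Fragment 3: offset=4 data="eFXS" -> buffer=????eFXSymtbmSLD??
Fragment 4: offset=0 data="xRtO" -> buffer=xRtOeFXSymtbmSLD??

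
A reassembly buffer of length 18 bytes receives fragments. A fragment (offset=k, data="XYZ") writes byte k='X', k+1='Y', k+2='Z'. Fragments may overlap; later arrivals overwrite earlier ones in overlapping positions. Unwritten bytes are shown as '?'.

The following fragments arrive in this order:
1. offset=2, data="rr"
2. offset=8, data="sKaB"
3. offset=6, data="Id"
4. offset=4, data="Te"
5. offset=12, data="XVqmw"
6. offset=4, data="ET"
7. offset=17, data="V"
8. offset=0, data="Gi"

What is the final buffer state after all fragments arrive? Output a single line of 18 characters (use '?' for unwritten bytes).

Answer: GirrETIdsKaBXVqmwV

Derivation:
Fragment 1: offset=2 data="rr" -> buffer=??rr??????????????
Fragment 2: offset=8 data="sKaB" -> buffer=??rr????sKaB??????
Fragment 3: offset=6 data="Id" -> buffer=??rr??IdsKaB??????
Fragment 4: offset=4 data="Te" -> buffer=??rrTeIdsKaB??????
Fragment 5: offset=12 data="XVqmw" -> buffer=??rrTeIdsKaBXVqmw?
Fragment 6: offset=4 data="ET" -> buffer=??rrETIdsKaBXVqmw?
Fragment 7: offset=17 data="V" -> buffer=??rrETIdsKaBXVqmwV
Fragment 8: offset=0 data="Gi" -> buffer=GirrETIdsKaBXVqmwV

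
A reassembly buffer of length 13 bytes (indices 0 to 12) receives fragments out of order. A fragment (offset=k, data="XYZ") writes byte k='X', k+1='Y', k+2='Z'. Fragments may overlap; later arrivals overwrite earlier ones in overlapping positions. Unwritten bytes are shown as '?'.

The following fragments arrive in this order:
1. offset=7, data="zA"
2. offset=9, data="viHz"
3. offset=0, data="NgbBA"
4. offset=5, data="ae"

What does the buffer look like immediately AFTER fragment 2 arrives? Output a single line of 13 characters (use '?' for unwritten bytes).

Fragment 1: offset=7 data="zA" -> buffer=???????zA????
Fragment 2: offset=9 data="viHz" -> buffer=???????zAviHz

Answer: ???????zAviHz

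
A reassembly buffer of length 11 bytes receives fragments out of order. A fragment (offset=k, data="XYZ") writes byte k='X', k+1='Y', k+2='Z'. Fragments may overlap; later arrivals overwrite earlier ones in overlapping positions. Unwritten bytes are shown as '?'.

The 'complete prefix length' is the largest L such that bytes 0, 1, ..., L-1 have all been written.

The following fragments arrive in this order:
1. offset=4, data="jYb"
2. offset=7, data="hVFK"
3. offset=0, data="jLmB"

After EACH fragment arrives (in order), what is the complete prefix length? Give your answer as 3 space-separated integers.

Fragment 1: offset=4 data="jYb" -> buffer=????jYb???? -> prefix_len=0
Fragment 2: offset=7 data="hVFK" -> buffer=????jYbhVFK -> prefix_len=0
Fragment 3: offset=0 data="jLmB" -> buffer=jLmBjYbhVFK -> prefix_len=11

Answer: 0 0 11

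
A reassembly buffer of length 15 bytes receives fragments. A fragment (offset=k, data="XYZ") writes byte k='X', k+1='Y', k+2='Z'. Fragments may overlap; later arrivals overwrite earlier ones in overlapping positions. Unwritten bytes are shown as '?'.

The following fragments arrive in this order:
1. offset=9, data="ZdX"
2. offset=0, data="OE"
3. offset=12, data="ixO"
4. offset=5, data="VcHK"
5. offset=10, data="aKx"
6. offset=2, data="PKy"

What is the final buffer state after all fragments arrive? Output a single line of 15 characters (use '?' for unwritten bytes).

Fragment 1: offset=9 data="ZdX" -> buffer=?????????ZdX???
Fragment 2: offset=0 data="OE" -> buffer=OE???????ZdX???
Fragment 3: offset=12 data="ixO" -> buffer=OE???????ZdXixO
Fragment 4: offset=5 data="VcHK" -> buffer=OE???VcHKZdXixO
Fragment 5: offset=10 data="aKx" -> buffer=OE???VcHKZaKxxO
Fragment 6: offset=2 data="PKy" -> buffer=OEPKyVcHKZaKxxO

Answer: OEPKyVcHKZaKxxO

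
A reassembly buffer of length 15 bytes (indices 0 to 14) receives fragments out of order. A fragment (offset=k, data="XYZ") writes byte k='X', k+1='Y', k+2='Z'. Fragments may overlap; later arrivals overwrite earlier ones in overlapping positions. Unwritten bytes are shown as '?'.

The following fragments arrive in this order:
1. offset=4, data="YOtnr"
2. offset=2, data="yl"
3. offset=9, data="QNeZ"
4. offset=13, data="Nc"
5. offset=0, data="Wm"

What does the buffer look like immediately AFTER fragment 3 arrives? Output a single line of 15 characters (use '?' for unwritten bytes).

Fragment 1: offset=4 data="YOtnr" -> buffer=????YOtnr??????
Fragment 2: offset=2 data="yl" -> buffer=??ylYOtnr??????
Fragment 3: offset=9 data="QNeZ" -> buffer=??ylYOtnrQNeZ??

Answer: ??ylYOtnrQNeZ??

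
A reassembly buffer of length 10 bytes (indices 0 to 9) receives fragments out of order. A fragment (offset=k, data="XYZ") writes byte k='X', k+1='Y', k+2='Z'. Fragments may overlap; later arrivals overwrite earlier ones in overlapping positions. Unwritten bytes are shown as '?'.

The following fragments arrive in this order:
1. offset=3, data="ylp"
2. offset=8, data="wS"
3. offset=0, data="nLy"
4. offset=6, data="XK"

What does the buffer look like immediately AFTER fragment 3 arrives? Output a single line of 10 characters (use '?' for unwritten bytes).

Fragment 1: offset=3 data="ylp" -> buffer=???ylp????
Fragment 2: offset=8 data="wS" -> buffer=???ylp??wS
Fragment 3: offset=0 data="nLy" -> buffer=nLyylp??wS

Answer: nLyylp??wS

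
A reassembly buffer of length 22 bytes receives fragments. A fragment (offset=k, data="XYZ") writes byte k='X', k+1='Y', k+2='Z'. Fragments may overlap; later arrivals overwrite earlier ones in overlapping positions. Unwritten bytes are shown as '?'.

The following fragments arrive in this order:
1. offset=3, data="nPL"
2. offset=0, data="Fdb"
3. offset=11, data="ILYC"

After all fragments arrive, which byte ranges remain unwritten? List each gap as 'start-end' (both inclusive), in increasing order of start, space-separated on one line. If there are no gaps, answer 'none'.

Fragment 1: offset=3 len=3
Fragment 2: offset=0 len=3
Fragment 3: offset=11 len=4
Gaps: 6-10 15-21

Answer: 6-10 15-21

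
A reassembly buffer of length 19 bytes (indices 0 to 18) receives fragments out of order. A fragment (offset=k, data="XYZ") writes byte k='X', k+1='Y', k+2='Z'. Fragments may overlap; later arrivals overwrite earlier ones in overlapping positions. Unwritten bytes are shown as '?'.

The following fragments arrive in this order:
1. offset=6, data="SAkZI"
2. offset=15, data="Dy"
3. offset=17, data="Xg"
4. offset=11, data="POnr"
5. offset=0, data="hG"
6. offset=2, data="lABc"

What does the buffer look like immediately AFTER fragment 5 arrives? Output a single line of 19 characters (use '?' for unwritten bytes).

Fragment 1: offset=6 data="SAkZI" -> buffer=??????SAkZI????????
Fragment 2: offset=15 data="Dy" -> buffer=??????SAkZI????Dy??
Fragment 3: offset=17 data="Xg" -> buffer=??????SAkZI????DyXg
Fragment 4: offset=11 data="POnr" -> buffer=??????SAkZIPOnrDyXg
Fragment 5: offset=0 data="hG" -> buffer=hG????SAkZIPOnrDyXg

Answer: hG????SAkZIPOnrDyXg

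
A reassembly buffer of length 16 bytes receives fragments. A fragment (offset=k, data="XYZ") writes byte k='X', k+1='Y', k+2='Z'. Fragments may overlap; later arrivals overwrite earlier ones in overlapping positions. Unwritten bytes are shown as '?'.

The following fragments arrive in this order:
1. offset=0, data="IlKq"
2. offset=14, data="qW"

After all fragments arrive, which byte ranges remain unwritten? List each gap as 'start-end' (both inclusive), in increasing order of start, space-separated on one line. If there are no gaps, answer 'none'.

Answer: 4-13

Derivation:
Fragment 1: offset=0 len=4
Fragment 2: offset=14 len=2
Gaps: 4-13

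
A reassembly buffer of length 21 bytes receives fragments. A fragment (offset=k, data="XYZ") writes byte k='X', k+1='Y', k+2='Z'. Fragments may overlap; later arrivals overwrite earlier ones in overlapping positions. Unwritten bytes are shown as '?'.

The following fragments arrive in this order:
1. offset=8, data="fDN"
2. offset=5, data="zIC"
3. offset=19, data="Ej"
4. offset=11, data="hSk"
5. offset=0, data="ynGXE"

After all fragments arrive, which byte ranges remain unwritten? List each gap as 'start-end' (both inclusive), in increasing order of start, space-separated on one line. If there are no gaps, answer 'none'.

Fragment 1: offset=8 len=3
Fragment 2: offset=5 len=3
Fragment 3: offset=19 len=2
Fragment 4: offset=11 len=3
Fragment 5: offset=0 len=5
Gaps: 14-18

Answer: 14-18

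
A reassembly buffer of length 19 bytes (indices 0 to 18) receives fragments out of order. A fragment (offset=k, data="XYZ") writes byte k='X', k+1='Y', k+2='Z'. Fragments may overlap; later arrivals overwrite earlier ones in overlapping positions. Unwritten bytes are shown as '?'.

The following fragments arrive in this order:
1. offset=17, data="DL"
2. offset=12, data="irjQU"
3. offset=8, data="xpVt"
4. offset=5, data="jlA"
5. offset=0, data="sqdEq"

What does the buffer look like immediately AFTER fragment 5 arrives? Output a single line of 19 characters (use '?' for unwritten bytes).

Fragment 1: offset=17 data="DL" -> buffer=?????????????????DL
Fragment 2: offset=12 data="irjQU" -> buffer=????????????irjQUDL
Fragment 3: offset=8 data="xpVt" -> buffer=????????xpVtirjQUDL
Fragment 4: offset=5 data="jlA" -> buffer=?????jlAxpVtirjQUDL
Fragment 5: offset=0 data="sqdEq" -> buffer=sqdEqjlAxpVtirjQUDL

Answer: sqdEqjlAxpVtirjQUDL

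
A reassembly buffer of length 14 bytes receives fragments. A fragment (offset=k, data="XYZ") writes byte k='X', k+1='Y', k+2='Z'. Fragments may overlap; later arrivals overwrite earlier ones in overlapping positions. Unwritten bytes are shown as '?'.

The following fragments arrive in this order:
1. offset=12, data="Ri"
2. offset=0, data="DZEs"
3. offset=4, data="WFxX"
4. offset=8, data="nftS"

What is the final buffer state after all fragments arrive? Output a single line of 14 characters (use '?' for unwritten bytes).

Fragment 1: offset=12 data="Ri" -> buffer=????????????Ri
Fragment 2: offset=0 data="DZEs" -> buffer=DZEs????????Ri
Fragment 3: offset=4 data="WFxX" -> buffer=DZEsWFxX????Ri
Fragment 4: offset=8 data="nftS" -> buffer=DZEsWFxXnftSRi

Answer: DZEsWFxXnftSRi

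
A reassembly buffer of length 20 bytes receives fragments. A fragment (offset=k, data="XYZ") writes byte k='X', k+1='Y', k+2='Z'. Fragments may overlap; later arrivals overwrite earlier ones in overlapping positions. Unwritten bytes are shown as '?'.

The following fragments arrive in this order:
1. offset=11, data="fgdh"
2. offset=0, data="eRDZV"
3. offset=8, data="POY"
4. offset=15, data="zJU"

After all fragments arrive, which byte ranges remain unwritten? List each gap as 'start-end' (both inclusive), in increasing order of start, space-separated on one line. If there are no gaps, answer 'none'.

Answer: 5-7 18-19

Derivation:
Fragment 1: offset=11 len=4
Fragment 2: offset=0 len=5
Fragment 3: offset=8 len=3
Fragment 4: offset=15 len=3
Gaps: 5-7 18-19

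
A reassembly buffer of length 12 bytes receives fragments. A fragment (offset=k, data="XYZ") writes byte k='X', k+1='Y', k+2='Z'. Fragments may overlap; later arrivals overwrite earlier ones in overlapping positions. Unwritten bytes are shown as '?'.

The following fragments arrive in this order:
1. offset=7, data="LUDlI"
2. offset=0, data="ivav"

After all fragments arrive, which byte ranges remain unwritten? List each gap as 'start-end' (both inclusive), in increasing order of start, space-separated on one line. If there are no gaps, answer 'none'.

Fragment 1: offset=7 len=5
Fragment 2: offset=0 len=4
Gaps: 4-6

Answer: 4-6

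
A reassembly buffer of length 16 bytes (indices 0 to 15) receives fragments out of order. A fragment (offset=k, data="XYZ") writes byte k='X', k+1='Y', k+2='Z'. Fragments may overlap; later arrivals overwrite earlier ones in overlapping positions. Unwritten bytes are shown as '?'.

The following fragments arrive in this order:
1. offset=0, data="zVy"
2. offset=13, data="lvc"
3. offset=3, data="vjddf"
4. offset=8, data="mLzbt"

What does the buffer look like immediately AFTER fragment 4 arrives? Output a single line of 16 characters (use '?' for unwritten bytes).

Fragment 1: offset=0 data="zVy" -> buffer=zVy?????????????
Fragment 2: offset=13 data="lvc" -> buffer=zVy??????????lvc
Fragment 3: offset=3 data="vjddf" -> buffer=zVyvjddf?????lvc
Fragment 4: offset=8 data="mLzbt" -> buffer=zVyvjddfmLzbtlvc

Answer: zVyvjddfmLzbtlvc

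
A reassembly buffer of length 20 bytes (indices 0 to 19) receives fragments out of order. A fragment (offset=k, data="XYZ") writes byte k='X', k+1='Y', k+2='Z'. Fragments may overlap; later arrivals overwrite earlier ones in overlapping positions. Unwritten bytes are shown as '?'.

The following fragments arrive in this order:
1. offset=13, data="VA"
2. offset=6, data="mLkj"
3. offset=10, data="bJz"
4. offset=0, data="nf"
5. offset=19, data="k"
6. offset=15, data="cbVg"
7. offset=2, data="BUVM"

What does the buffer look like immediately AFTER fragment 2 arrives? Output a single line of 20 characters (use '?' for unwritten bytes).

Fragment 1: offset=13 data="VA" -> buffer=?????????????VA?????
Fragment 2: offset=6 data="mLkj" -> buffer=??????mLkj???VA?????

Answer: ??????mLkj???VA?????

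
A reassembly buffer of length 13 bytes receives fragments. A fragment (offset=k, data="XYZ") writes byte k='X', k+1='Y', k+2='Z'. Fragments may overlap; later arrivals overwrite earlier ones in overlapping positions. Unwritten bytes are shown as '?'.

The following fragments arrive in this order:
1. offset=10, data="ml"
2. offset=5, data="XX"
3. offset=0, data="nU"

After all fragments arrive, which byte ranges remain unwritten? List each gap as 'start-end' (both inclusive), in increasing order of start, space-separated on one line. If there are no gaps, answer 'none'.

Fragment 1: offset=10 len=2
Fragment 2: offset=5 len=2
Fragment 3: offset=0 len=2
Gaps: 2-4 7-9 12-12

Answer: 2-4 7-9 12-12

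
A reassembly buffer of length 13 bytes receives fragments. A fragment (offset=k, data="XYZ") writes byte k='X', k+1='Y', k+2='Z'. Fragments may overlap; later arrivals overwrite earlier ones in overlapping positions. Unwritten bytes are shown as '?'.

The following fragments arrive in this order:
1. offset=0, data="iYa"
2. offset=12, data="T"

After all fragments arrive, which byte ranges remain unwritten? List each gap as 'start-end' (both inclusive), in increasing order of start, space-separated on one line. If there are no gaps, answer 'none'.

Answer: 3-11

Derivation:
Fragment 1: offset=0 len=3
Fragment 2: offset=12 len=1
Gaps: 3-11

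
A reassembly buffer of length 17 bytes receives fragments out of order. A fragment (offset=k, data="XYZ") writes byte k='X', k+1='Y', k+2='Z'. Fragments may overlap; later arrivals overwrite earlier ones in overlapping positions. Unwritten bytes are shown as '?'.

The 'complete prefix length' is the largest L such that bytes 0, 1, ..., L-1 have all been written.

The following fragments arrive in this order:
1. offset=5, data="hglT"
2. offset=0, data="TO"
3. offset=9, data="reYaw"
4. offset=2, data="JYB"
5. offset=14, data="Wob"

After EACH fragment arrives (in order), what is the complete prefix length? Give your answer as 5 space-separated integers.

Fragment 1: offset=5 data="hglT" -> buffer=?????hglT???????? -> prefix_len=0
Fragment 2: offset=0 data="TO" -> buffer=TO???hglT???????? -> prefix_len=2
Fragment 3: offset=9 data="reYaw" -> buffer=TO???hglTreYaw??? -> prefix_len=2
Fragment 4: offset=2 data="JYB" -> buffer=TOJYBhglTreYaw??? -> prefix_len=14
Fragment 5: offset=14 data="Wob" -> buffer=TOJYBhglTreYawWob -> prefix_len=17

Answer: 0 2 2 14 17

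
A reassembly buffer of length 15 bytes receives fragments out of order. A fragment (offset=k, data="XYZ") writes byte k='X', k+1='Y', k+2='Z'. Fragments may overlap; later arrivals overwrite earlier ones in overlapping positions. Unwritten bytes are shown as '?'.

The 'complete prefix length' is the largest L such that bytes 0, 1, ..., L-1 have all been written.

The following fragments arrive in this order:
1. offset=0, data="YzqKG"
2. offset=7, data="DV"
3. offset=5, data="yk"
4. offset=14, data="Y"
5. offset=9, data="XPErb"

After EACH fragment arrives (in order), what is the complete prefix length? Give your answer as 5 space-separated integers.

Answer: 5 5 9 9 15

Derivation:
Fragment 1: offset=0 data="YzqKG" -> buffer=YzqKG?????????? -> prefix_len=5
Fragment 2: offset=7 data="DV" -> buffer=YzqKG??DV?????? -> prefix_len=5
Fragment 3: offset=5 data="yk" -> buffer=YzqKGykDV?????? -> prefix_len=9
Fragment 4: offset=14 data="Y" -> buffer=YzqKGykDV?????Y -> prefix_len=9
Fragment 5: offset=9 data="XPErb" -> buffer=YzqKGykDVXPErbY -> prefix_len=15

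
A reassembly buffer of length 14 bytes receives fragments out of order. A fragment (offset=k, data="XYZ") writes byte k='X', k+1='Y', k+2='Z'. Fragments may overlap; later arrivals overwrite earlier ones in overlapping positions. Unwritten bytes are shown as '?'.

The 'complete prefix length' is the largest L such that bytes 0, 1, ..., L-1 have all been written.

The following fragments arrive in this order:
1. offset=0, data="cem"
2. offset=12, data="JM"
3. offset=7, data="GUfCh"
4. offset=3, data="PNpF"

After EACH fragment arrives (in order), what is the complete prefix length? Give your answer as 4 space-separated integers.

Answer: 3 3 3 14

Derivation:
Fragment 1: offset=0 data="cem" -> buffer=cem??????????? -> prefix_len=3
Fragment 2: offset=12 data="JM" -> buffer=cem?????????JM -> prefix_len=3
Fragment 3: offset=7 data="GUfCh" -> buffer=cem????GUfChJM -> prefix_len=3
Fragment 4: offset=3 data="PNpF" -> buffer=cemPNpFGUfChJM -> prefix_len=14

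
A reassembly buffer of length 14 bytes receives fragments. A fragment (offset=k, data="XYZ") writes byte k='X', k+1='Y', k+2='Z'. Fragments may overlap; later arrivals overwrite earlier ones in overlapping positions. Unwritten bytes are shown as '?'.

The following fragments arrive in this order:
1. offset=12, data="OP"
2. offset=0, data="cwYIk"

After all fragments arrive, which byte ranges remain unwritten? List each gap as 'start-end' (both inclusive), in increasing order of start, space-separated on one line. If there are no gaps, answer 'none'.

Fragment 1: offset=12 len=2
Fragment 2: offset=0 len=5
Gaps: 5-11

Answer: 5-11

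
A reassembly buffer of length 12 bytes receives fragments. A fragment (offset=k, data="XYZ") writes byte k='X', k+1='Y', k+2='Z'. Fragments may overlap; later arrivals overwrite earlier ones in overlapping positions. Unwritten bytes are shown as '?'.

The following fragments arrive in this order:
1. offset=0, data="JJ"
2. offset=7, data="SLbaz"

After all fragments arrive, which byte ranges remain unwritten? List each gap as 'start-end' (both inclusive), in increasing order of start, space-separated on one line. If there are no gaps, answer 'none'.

Fragment 1: offset=0 len=2
Fragment 2: offset=7 len=5
Gaps: 2-6

Answer: 2-6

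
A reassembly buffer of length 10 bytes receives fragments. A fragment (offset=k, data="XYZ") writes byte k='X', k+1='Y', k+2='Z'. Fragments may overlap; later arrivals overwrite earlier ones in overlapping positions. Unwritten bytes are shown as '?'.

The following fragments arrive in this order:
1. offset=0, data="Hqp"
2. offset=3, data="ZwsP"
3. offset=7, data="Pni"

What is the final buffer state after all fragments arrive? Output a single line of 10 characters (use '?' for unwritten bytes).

Fragment 1: offset=0 data="Hqp" -> buffer=Hqp???????
Fragment 2: offset=3 data="ZwsP" -> buffer=HqpZwsP???
Fragment 3: offset=7 data="Pni" -> buffer=HqpZwsPPni

Answer: HqpZwsPPni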